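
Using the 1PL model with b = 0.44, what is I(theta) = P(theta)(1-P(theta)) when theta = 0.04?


P = 1/(1+exp(-(0.04-0.44))) = 0.4013
I = P*(1-P) = 0.4013 * 0.5987
I = 0.2403

0.2403


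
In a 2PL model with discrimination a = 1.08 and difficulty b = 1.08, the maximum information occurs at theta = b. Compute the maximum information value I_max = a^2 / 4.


For 2PL, max info at theta = b = 1.08
I_max = a^2 / 4 = 1.08^2 / 4
= 1.1664 / 4
I_max = 0.2916

0.2916


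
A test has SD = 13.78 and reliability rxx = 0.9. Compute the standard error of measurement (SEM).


SEM = SD * sqrt(1 - rxx)
SEM = 13.78 * sqrt(1 - 0.9)
SEM = 13.78 * sqrt(0.1) = 13.78 * 0.316228
SEM = 4.3576

4.3576


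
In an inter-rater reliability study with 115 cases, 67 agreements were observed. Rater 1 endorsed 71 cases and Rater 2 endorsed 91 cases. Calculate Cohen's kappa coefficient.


P_o = 67/115 = 0.582609
P_e = (71*91 + 44*24) / 13225 = 0.568393
kappa = (P_o - P_e) / (1 - P_e)
kappa = (0.582609 - 0.568393) / (1 - 0.568393)
kappa = 0.0329

0.0329


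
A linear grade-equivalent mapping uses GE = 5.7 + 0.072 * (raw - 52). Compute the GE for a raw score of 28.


raw - median = 28 - 52 = -24
slope * diff = 0.072 * -24 = -1.728
GE = 5.7 + -1.728
GE = 3.972

3.972


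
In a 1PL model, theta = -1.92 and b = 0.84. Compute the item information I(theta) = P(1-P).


P = 1/(1+exp(-(-1.92-0.84))) = 0.0595
I = P*(1-P) = 0.0595 * 0.9405
I = 0.056

0.056


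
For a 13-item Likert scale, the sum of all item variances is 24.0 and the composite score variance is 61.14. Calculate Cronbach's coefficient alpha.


alpha = (k/(k-1)) * (1 - sum(si^2)/s_total^2)
= (13/12) * (1 - 24.0/61.14)
alpha = 0.6581

0.6581


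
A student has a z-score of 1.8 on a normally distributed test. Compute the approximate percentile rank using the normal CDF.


CDF(z) = 0.5 * (1 + erf(z/sqrt(2)))
erf(1.2728) = 0.9281
CDF = 0.9641
Percentile rank = 0.9641 * 100 = 96.41

96.41


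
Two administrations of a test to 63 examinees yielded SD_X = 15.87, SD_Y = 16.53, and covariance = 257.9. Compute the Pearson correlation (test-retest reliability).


r = cov(X,Y) / (SD_X * SD_Y)
r = 257.9 / (15.87 * 16.53)
r = 257.9 / 262.3311
r = 0.9831

0.9831


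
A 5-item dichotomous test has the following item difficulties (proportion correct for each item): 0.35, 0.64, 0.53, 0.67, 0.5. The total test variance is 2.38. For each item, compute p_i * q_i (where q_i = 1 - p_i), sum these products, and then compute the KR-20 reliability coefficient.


For each item, compute p_i * q_i:
  Item 1: 0.35 * 0.65 = 0.2275
  Item 2: 0.64 * 0.36 = 0.2304
  Item 3: 0.53 * 0.47 = 0.2491
  Item 4: 0.67 * 0.33 = 0.2211
  Item 5: 0.5 * 0.5 = 0.25
Sum(p_i * q_i) = 0.2275 + 0.2304 + 0.2491 + 0.2211 + 0.25 = 1.1781
KR-20 = (k/(k-1)) * (1 - Sum(p_i*q_i) / Var_total)
= (5/4) * (1 - 1.1781/2.38)
= 1.25 * 0.505
KR-20 = 0.6312

0.6312


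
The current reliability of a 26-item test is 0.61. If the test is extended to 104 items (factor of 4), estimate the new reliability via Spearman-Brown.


r_new = (n * rxx) / (1 + (n-1) * rxx)
r_new = (4 * 0.61) / (1 + 3 * 0.61)
r_new = 2.44 / 2.83
r_new = 0.8622

0.8622


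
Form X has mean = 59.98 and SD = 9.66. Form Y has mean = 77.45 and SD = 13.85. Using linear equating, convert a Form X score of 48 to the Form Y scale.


slope = SD_Y / SD_X = 13.85 / 9.66 ~ 1.4337
intercept = mean_Y - slope * mean_X = 77.45 - (13.85 / 9.66) * 59.98 ~ -8.5462
Y = slope * X + intercept. To avoid rounding drift from the rounded slope/intercept, evaluate the equivalent form Y = mean_Y + SD_Y * (X - mean_X) / SD_X at full precision:
Y = 77.45 + 13.85 * (48 - 59.98) / 9.66
Y = 77.45 - 13.85 * 11.98 / 9.66
Y = 77.45 - 165.923 / 9.66
Y = 77.45 - 17.1763
Y = 60.2737

60.2737


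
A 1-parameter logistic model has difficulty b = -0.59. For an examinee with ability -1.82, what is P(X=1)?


theta - b = -1.82 - -0.59 = -1.23
exp(-(theta - b)) = exp(1.23) = 3.4212
P = 1 / (1 + 3.4212)
P = 0.2262

0.2262


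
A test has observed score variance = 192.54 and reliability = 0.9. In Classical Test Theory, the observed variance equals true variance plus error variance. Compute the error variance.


var_true = rxx * var_obs = 0.9 * 192.54 = 173.286
var_error = var_obs - var_true
var_error = 192.54 - 173.286
var_error = 19.254

19.254


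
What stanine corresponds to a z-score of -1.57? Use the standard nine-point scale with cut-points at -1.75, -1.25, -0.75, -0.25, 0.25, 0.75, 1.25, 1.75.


Stanine boundaries: [-1.75, -1.25, -0.75, -0.25, 0.25, 0.75, 1.25, 1.75]
z = -1.57
Check each boundary:
  z >= -1.75 -> could be stanine 2
  z < -1.25
  z < -0.75
  z < -0.25
  z < 0.25
  z < 0.75
  z < 1.25
  z < 1.75
Highest qualifying boundary gives stanine = 2

2


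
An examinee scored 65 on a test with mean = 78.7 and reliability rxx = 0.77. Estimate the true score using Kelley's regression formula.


T_est = rxx * X + (1 - rxx) * mean
T_est = 0.77 * 65 + 0.23 * 78.7
T_est = 50.05 + 18.101
T_est = 68.151

68.151


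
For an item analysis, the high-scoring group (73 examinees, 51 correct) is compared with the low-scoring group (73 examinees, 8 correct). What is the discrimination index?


p_upper = 51/73 = 0.6986
p_lower = 8/73 = 0.1096
D = 0.6986 - 0.1096 = 0.589

0.589


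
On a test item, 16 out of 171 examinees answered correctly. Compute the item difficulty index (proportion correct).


Item difficulty p = number correct / total examinees
p = 16 / 171
p = 0.0936

0.0936


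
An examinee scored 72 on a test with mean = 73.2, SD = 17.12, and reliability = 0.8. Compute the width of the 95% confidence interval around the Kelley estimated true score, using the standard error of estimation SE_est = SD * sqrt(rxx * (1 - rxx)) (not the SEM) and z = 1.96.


True score estimate = 0.8*72 + 0.2*73.2 = 72.24
SE_est = SD * sqrt(rxx * (1 - rxx)) = 17.12 * sqrt(0.8 * 0.2) = 17.12 * sqrt(0.16) = 6.848
CI = T_est +/- z * SE_est, so width = 2 * z * SE_est = 2 * 1.96 * 6.848
Width = 26.8442

26.8442


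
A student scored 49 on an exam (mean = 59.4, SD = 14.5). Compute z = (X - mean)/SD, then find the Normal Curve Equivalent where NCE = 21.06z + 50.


z = (X - mean) / SD = (49 - 59.4) / 14.5
z = -10.4 / 14.5
z = -0.7172
NCE = NCE = 21.06z + 50
Carry z at full precision (z = -10.4 / 14.5) into the conversion:
NCE = 21.06 * (-10.4 / 14.5) + 50 = -219.024 / 14.5 + 50
NCE = -15.1051 + 50
NCE = 34.8949

34.8949


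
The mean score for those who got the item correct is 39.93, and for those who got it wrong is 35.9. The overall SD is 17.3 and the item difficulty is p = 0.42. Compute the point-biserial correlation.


q = 1 - p = 0.58
rpb = ((M1 - M0) / SD) * sqrt(p * q)
rpb = ((39.93 - 35.9) / 17.3) * sqrt(0.42 * 0.58)
rpb = 0.115

0.115


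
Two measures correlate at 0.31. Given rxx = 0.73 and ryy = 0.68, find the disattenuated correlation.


r_corrected = rxy / sqrt(rxx * ryy)
= 0.31 / sqrt(0.73 * 0.68)
= 0.31 / sqrt(0.4964)
= 0.31 / 0.704557
r_corrected = 0.44

0.44


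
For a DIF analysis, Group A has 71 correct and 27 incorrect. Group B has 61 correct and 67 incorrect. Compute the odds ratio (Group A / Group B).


Odds_A = 71/27 = 2.6296
Odds_B = 61/67 = 0.9104
OR = Odds_A / Odds_B = 2.6296 / 0.9104
Exactly, OR = (71 * 67) / (27 * 61) = 4757 / 1647
OR = 2.8883

2.8883


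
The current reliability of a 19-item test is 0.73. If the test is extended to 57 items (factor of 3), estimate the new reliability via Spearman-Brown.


r_new = (n * rxx) / (1 + (n-1) * rxx)
r_new = (3 * 0.73) / (1 + 2 * 0.73)
r_new = 2.19 / 2.46
r_new = 0.8902

0.8902


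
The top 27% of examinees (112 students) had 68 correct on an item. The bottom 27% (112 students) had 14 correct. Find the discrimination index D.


p_upper = 68/112 = 0.6071
p_lower = 14/112 = 0.125
D = 0.6071 - 0.125 = 0.4821

0.4821


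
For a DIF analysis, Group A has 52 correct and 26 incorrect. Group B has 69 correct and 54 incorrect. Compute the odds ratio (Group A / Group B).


Odds_A = 52/26 = 2.0
Odds_B = 69/54 = 1.2778
OR = Odds_A / Odds_B = 2.0 / 1.2778
Exactly, OR = (52 * 54) / (26 * 69) = 2808 / 1794
OR = 1.5652

1.5652


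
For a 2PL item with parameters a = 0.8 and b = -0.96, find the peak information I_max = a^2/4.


For 2PL, max info at theta = b = -0.96
I_max = a^2 / 4 = 0.8^2 / 4
= 0.64 / 4
I_max = 0.16

0.16


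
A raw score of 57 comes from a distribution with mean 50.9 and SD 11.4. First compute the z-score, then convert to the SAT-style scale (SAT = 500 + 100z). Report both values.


z = (X - mean) / SD = (57 - 50.9) / 11.4
z = 6.1 / 11.4
z = 0.5351
SAT-scale = SAT = 500 + 100z
Carry z at full precision (z = 6.1 / 11.4) into the conversion:
SAT-scale = 500 + 100 * (6.1 / 11.4) = 500 + 610 / 11.4
SAT-scale = 500 + 53.5088
SAT-scale = 553.5088

553.5088


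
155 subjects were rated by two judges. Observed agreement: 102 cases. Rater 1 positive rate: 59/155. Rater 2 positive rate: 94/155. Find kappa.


P_o = 102/155 = 0.658065
P_e = (59*94 + 96*61) / 24025 = 0.474589
kappa = (P_o - P_e) / (1 - P_e)
kappa = (0.658065 - 0.474589) / (1 - 0.474589)
kappa = 0.3492

0.3492


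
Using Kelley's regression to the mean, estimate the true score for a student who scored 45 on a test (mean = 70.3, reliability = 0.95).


T_est = rxx * X + (1 - rxx) * mean
T_est = 0.95 * 45 + 0.05 * 70.3
T_est = 42.75 + 3.515
T_est = 46.265

46.265


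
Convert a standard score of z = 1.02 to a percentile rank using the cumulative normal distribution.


CDF(z) = 0.5 * (1 + erf(z/sqrt(2)))
erf(0.7212) = 0.6923
CDF = 0.8461
Percentile rank = 0.8461 * 100 = 84.61

84.61


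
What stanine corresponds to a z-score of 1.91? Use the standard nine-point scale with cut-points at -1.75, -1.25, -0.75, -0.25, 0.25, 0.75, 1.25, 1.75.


Stanine boundaries: [-1.75, -1.25, -0.75, -0.25, 0.25, 0.75, 1.25, 1.75]
z = 1.91
Check each boundary:
  z >= -1.75 -> could be stanine 2
  z >= -1.25 -> could be stanine 3
  z >= -0.75 -> could be stanine 4
  z >= -0.25 -> could be stanine 5
  z >= 0.25 -> could be stanine 6
  z >= 0.75 -> could be stanine 7
  z >= 1.25 -> could be stanine 8
  z >= 1.75 -> could be stanine 9
Highest qualifying boundary gives stanine = 9

9


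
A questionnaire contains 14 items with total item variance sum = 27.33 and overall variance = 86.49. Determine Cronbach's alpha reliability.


alpha = (k/(k-1)) * (1 - sum(si^2)/s_total^2)
= (14/13) * (1 - 27.33/86.49)
alpha = 0.7366

0.7366


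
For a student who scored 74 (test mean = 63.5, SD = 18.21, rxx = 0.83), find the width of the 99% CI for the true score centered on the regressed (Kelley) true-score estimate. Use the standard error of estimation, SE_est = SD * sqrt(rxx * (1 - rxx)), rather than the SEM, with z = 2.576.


True score estimate = 0.83*74 + 0.17*63.5 = 72.215
SE_est = SD * sqrt(rxx * (1 - rxx)) = 18.21 * sqrt(0.83 * 0.17) = 18.21 * sqrt(0.1411) = 6.840273
CI = T_est +/- z * SE_est, so width = 2 * z * SE_est = 2 * 2.576 * 6.840273
Width = 35.2411

35.2411


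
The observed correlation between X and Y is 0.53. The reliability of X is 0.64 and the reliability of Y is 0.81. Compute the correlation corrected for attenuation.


r_corrected = rxy / sqrt(rxx * ryy)
= 0.53 / sqrt(0.64 * 0.81)
= 0.53 / sqrt(0.5184)
= 0.53 / 0.72
r_corrected = 0.7361

0.7361


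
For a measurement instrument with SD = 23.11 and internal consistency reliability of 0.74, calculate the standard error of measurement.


SEM = SD * sqrt(1 - rxx)
SEM = 23.11 * sqrt(1 - 0.74)
SEM = 23.11 * sqrt(0.26) = 23.11 * 0.509902
SEM = 11.7838

11.7838


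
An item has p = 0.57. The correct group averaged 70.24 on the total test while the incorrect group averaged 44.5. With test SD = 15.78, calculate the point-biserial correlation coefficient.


q = 1 - p = 0.43
rpb = ((M1 - M0) / SD) * sqrt(p * q)
rpb = ((70.24 - 44.5) / 15.78) * sqrt(0.57 * 0.43)
rpb = 0.8076

0.8076


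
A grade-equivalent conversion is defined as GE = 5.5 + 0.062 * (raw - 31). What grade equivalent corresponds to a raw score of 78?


raw - median = 78 - 31 = 47
slope * diff = 0.062 * 47 = 2.914
GE = 5.5 + 2.914
GE = 8.414

8.414


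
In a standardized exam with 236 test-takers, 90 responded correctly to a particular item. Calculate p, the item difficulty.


Item difficulty p = number correct / total examinees
p = 90 / 236
p = 0.3814

0.3814


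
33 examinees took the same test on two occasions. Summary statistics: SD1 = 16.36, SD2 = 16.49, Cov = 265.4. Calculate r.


r = cov(X,Y) / (SD_X * SD_Y)
r = 265.4 / (16.36 * 16.49)
r = 265.4 / 269.7764
r = 0.9838

0.9838


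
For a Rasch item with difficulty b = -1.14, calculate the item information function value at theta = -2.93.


P = 1/(1+exp(-(-2.93--1.14))) = 0.1431
I = P*(1-P) = 0.1431 * 0.8569
I = 0.1226

0.1226


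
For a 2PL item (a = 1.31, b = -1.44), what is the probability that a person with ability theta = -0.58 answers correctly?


a*(theta - b) = 1.31 * (-0.58 - -1.44) = 1.1266
exp(-1.1266) = 0.3241
P = 1 / (1 + 0.3241)
P = 0.7552

0.7552


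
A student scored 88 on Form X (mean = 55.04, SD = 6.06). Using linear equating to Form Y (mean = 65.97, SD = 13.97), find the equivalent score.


slope = SD_Y / SD_X = 13.97 / 6.06 ~ 2.3053
intercept = mean_Y - slope * mean_X = 65.97 - (13.97 / 6.06) * 55.04 ~ -60.9126
Y = slope * X + intercept. To avoid rounding drift from the rounded slope/intercept, evaluate the equivalent form Y = mean_Y + SD_Y * (X - mean_X) / SD_X at full precision:
Y = 65.97 + 13.97 * (88 - 55.04) / 6.06
Y = 65.97 + 13.97 * 32.96 / 6.06
Y = 65.97 + 460.4512 / 6.06
Y = 65.97 + 75.982
Y = 141.952

141.952


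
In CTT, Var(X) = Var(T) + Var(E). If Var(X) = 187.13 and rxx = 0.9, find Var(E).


var_true = rxx * var_obs = 0.9 * 187.13 = 168.417
var_error = var_obs - var_true
var_error = 187.13 - 168.417
var_error = 18.713

18.713


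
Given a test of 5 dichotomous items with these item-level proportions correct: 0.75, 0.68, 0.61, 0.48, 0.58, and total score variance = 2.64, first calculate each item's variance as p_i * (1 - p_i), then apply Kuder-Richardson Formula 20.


For each item, compute p_i * q_i:
  Item 1: 0.75 * 0.25 = 0.1875
  Item 2: 0.68 * 0.32 = 0.2176
  Item 3: 0.61 * 0.39 = 0.2379
  Item 4: 0.48 * 0.52 = 0.2496
  Item 5: 0.58 * 0.42 = 0.2436
Sum(p_i * q_i) = 0.1875 + 0.2176 + 0.2379 + 0.2496 + 0.2436 = 1.1362
KR-20 = (k/(k-1)) * (1 - Sum(p_i*q_i) / Var_total)
= (5/4) * (1 - 1.1362/2.64)
= 1.25 * 0.5696
KR-20 = 0.712

0.712


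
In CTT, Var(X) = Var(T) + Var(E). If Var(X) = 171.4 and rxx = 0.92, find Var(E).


var_true = rxx * var_obs = 0.92 * 171.4 = 157.688
var_error = var_obs - var_true
var_error = 171.4 - 157.688
var_error = 13.712

13.712


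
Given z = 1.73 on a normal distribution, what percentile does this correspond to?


CDF(z) = 0.5 * (1 + erf(z/sqrt(2)))
erf(1.2233) = 0.9164
CDF = 0.9582
Percentile rank = 0.9582 * 100 = 95.82

95.82


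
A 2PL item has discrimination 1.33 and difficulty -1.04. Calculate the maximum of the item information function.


For 2PL, max info at theta = b = -1.04
I_max = a^2 / 4 = 1.33^2 / 4
= 1.7689 / 4
I_max = 0.4422

0.4422


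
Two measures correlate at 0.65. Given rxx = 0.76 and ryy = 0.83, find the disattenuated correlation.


r_corrected = rxy / sqrt(rxx * ryy)
= 0.65 / sqrt(0.76 * 0.83)
= 0.65 / sqrt(0.6308)
= 0.65 / 0.794229
r_corrected = 0.8184

0.8184


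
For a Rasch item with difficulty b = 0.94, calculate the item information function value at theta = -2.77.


P = 1/(1+exp(-(-2.77-0.94))) = 0.0239
I = P*(1-P) = 0.0239 * 0.9761
I = 0.0233

0.0233


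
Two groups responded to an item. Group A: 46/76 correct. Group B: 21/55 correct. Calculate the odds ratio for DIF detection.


Odds_A = 46/30 = 1.5333
Odds_B = 21/34 = 0.6176
OR = Odds_A / Odds_B = 1.5333 / 0.6176
Exactly, OR = (46 * 34) / (30 * 21) = 1564 / 630
OR = 2.4825

2.4825


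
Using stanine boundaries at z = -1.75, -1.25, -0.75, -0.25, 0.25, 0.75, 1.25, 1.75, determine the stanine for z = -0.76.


Stanine boundaries: [-1.75, -1.25, -0.75, -0.25, 0.25, 0.75, 1.25, 1.75]
z = -0.76
Check each boundary:
  z >= -1.75 -> could be stanine 2
  z >= -1.25 -> could be stanine 3
  z < -0.75
  z < -0.25
  z < 0.25
  z < 0.75
  z < 1.25
  z < 1.75
Highest qualifying boundary gives stanine = 3

3


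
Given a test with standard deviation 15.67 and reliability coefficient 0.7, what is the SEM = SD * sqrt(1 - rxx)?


SEM = SD * sqrt(1 - rxx)
SEM = 15.67 * sqrt(1 - 0.7)
SEM = 15.67 * sqrt(0.3) = 15.67 * 0.547723
SEM = 8.5828

8.5828


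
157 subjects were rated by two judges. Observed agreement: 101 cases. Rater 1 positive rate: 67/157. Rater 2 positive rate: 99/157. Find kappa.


P_o = 101/157 = 0.643312
P_e = (67*99 + 90*58) / 24649 = 0.480871
kappa = (P_o - P_e) / (1 - P_e)
kappa = (0.643312 - 0.480871) / (1 - 0.480871)
kappa = 0.3129

0.3129


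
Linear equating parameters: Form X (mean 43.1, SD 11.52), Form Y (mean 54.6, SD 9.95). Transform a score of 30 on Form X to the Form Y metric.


slope = SD_Y / SD_X = 9.95 / 11.52 ~ 0.8637
intercept = mean_Y - slope * mean_X = 54.6 - (9.95 / 11.52) * 43.1 ~ 17.3739
Y = slope * X + intercept. To avoid rounding drift from the rounded slope/intercept, evaluate the equivalent form Y = mean_Y + SD_Y * (X - mean_X) / SD_X at full precision:
Y = 54.6 + 9.95 * (30 - 43.1) / 11.52
Y = 54.6 - 9.95 * 13.1 / 11.52
Y = 54.6 - 130.345 / 11.52
Y = 54.6 - 11.3147
Y = 43.2853

43.2853


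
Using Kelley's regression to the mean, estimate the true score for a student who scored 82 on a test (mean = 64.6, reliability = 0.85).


T_est = rxx * X + (1 - rxx) * mean
T_est = 0.85 * 82 + 0.15 * 64.6
T_est = 69.7 + 9.69
T_est = 79.39

79.39


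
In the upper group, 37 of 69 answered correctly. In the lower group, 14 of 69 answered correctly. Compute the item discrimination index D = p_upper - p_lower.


p_upper = 37/69 = 0.5362
p_lower = 14/69 = 0.2029
D = 0.5362 - 0.2029 = 0.3333

0.3333


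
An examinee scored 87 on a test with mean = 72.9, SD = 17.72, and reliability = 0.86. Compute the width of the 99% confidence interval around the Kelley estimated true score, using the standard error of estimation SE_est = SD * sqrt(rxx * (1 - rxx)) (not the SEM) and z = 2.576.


True score estimate = 0.86*87 + 0.14*72.9 = 85.026
SE_est = SD * sqrt(rxx * (1 - rxx)) = 17.72 * sqrt(0.86 * 0.14) = 17.72 * sqrt(0.1204) = 6.14861
CI = T_est +/- z * SE_est, so width = 2 * z * SE_est = 2 * 2.576 * 6.14861
Width = 31.6776

31.6776


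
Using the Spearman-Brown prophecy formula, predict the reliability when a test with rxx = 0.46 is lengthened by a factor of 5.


r_new = (n * rxx) / (1 + (n-1) * rxx)
r_new = (5 * 0.46) / (1 + 4 * 0.46)
r_new = 2.3 / 2.84
r_new = 0.8099

0.8099


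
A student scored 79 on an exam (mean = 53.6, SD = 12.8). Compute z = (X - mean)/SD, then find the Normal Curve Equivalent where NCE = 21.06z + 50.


z = (X - mean) / SD = (79 - 53.6) / 12.8
z = 25.4 / 12.8
z = 1.9844
NCE = NCE = 21.06z + 50
Carry z at full precision (z = 25.4 / 12.8) into the conversion:
NCE = 21.06 * (25.4 / 12.8) + 50 = 534.924 / 12.8 + 50
NCE = 41.7909 + 50
NCE = 91.7909

91.7909


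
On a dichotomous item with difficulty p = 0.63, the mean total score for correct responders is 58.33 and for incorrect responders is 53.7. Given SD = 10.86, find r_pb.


q = 1 - p = 0.37
rpb = ((M1 - M0) / SD) * sqrt(p * q)
rpb = ((58.33 - 53.7) / 10.86) * sqrt(0.63 * 0.37)
rpb = 0.2058

0.2058


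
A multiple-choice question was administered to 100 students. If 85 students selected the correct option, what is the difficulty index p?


Item difficulty p = number correct / total examinees
p = 85 / 100
p = 0.85

0.85


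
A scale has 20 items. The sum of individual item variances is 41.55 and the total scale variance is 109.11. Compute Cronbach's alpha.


alpha = (k/(k-1)) * (1 - sum(si^2)/s_total^2)
= (20/19) * (1 - 41.55/109.11)
alpha = 0.6518

0.6518


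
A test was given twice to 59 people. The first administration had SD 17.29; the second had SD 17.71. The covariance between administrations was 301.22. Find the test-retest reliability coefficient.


r = cov(X,Y) / (SD_X * SD_Y)
r = 301.22 / (17.29 * 17.71)
r = 301.22 / 306.2059
r = 0.9837

0.9837


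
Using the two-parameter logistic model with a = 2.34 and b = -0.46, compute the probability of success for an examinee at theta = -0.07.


a*(theta - b) = 2.34 * (-0.07 - -0.46) = 0.9126
exp(-0.9126) = 0.4015
P = 1 / (1 + 0.4015)
P = 0.7135

0.7135


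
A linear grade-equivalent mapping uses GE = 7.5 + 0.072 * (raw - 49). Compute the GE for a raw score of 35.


raw - median = 35 - 49 = -14
slope * diff = 0.072 * -14 = -1.008
GE = 7.5 + -1.008
GE = 6.492

6.492


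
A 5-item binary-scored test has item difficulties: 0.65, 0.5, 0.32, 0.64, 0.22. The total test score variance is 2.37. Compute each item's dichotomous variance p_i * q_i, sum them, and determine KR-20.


For each item, compute p_i * q_i:
  Item 1: 0.65 * 0.35 = 0.2275
  Item 2: 0.5 * 0.5 = 0.25
  Item 3: 0.32 * 0.68 = 0.2176
  Item 4: 0.64 * 0.36 = 0.2304
  Item 5: 0.22 * 0.78 = 0.1716
Sum(p_i * q_i) = 0.2275 + 0.25 + 0.2176 + 0.2304 + 0.1716 = 1.0971
KR-20 = (k/(k-1)) * (1 - Sum(p_i*q_i) / Var_total)
= (5/4) * (1 - 1.0971/2.37)
= 1.25 * 0.5371
KR-20 = 0.6714

0.6714


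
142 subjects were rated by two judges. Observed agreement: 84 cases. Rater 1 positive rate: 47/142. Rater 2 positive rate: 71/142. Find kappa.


P_o = 84/142 = 0.591549
P_e = (47*71 + 95*71) / 20164 = 0.5
kappa = (P_o - P_e) / (1 - P_e)
kappa = (0.591549 - 0.5) / (1 - 0.5)
kappa = 0.1831

0.1831


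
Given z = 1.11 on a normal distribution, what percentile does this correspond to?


CDF(z) = 0.5 * (1 + erf(z/sqrt(2)))
erf(0.7849) = 0.733
CDF = 0.8665
Percentile rank = 0.8665 * 100 = 86.65

86.65


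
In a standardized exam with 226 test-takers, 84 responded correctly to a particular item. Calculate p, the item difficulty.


Item difficulty p = number correct / total examinees
p = 84 / 226
p = 0.3717

0.3717


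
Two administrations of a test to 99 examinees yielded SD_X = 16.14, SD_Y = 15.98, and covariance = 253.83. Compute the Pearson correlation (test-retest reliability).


r = cov(X,Y) / (SD_X * SD_Y)
r = 253.83 / (16.14 * 15.98)
r = 253.83 / 257.9172
r = 0.9842

0.9842


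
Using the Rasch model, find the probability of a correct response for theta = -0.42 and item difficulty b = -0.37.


theta - b = -0.42 - -0.37 = -0.05
exp(-(theta - b)) = exp(0.05) = 1.0513
P = 1 / (1 + 1.0513)
P = 0.4875

0.4875


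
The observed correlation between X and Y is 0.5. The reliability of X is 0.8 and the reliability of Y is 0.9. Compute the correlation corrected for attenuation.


r_corrected = rxy / sqrt(rxx * ryy)
= 0.5 / sqrt(0.8 * 0.9)
= 0.5 / sqrt(0.72)
= 0.5 / 0.848528
r_corrected = 0.5893

0.5893


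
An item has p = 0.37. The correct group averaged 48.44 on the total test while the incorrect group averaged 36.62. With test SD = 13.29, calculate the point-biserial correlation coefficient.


q = 1 - p = 0.63
rpb = ((M1 - M0) / SD) * sqrt(p * q)
rpb = ((48.44 - 36.62) / 13.29) * sqrt(0.37 * 0.63)
rpb = 0.4294

0.4294


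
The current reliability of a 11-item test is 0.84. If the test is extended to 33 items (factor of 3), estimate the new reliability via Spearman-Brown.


r_new = (n * rxx) / (1 + (n-1) * rxx)
r_new = (3 * 0.84) / (1 + 2 * 0.84)
r_new = 2.52 / 2.68
r_new = 0.9403

0.9403


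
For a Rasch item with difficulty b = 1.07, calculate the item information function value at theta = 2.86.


P = 1/(1+exp(-(2.86-1.07))) = 0.8569
I = P*(1-P) = 0.8569 * 0.1431
I = 0.1226

0.1226


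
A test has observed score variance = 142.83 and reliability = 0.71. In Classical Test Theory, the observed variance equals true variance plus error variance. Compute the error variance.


var_true = rxx * var_obs = 0.71 * 142.83 = 101.4093
var_error = var_obs - var_true
var_error = 142.83 - 101.4093
var_error = 41.4207

41.4207


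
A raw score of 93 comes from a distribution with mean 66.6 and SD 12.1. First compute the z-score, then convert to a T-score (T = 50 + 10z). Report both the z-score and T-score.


z = (X - mean) / SD = (93 - 66.6) / 12.1
z = 26.4 / 12.1
z = 2.1818
T-score = T = 50 + 10z
Carry z at full precision (z = 26.4 / 12.1) into the conversion:
T-score = 50 + 10 * (26.4 / 12.1) = 50 + 264 / 12.1
T-score = 50 + 21.8182
T-score = 71.8182

71.8182


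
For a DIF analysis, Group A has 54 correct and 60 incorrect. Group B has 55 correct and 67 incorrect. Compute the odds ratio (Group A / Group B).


Odds_A = 54/60 = 0.9
Odds_B = 55/67 = 0.8209
OR = Odds_A / Odds_B = 0.9 / 0.8209
Exactly, OR = (54 * 67) / (60 * 55) = 3618 / 3300
OR = 1.0964

1.0964


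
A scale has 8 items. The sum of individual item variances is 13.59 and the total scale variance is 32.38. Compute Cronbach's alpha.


alpha = (k/(k-1)) * (1 - sum(si^2)/s_total^2)
= (8/7) * (1 - 13.59/32.38)
alpha = 0.6632

0.6632


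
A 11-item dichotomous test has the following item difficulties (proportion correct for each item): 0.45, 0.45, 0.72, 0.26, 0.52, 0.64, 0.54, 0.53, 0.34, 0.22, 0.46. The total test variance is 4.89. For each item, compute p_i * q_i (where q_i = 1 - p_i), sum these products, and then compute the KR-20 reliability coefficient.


For each item, compute p_i * q_i:
  Item 1: 0.45 * 0.55 = 0.2475
  Item 2: 0.45 * 0.55 = 0.2475
  Item 3: 0.72 * 0.28 = 0.2016
  Item 4: 0.26 * 0.74 = 0.1924
  Item 5: 0.52 * 0.48 = 0.2496
  Item 6: 0.64 * 0.36 = 0.2304
  Item 7: 0.54 * 0.46 = 0.2484
  Item 8: 0.53 * 0.47 = 0.2491
  Item 9: 0.34 * 0.66 = 0.2244
  Item 10: 0.22 * 0.78 = 0.1716
  Item 11: 0.46 * 0.54 = 0.2484
Sum(p_i * q_i) = 0.2475 + 0.2475 + 0.2016 + 0.1924 + 0.2496 + 0.2304 + 0.2484 + 0.2491 + 0.2244 + 0.1716 + 0.2484 = 2.5109
KR-20 = (k/(k-1)) * (1 - Sum(p_i*q_i) / Var_total)
= (11/10) * (1 - 2.5109/4.89)
= 1.1 * 0.4865
KR-20 = 0.5352

0.5352


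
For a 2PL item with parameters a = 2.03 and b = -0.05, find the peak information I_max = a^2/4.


For 2PL, max info at theta = b = -0.05
I_max = a^2 / 4 = 2.03^2 / 4
= 4.1209 / 4
I_max = 1.0302

1.0302


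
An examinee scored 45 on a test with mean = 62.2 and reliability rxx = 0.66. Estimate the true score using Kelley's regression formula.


T_est = rxx * X + (1 - rxx) * mean
T_est = 0.66 * 45 + 0.34 * 62.2
T_est = 29.7 + 21.148
T_est = 50.848

50.848


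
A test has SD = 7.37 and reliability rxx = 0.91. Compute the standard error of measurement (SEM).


SEM = SD * sqrt(1 - rxx)
SEM = 7.37 * sqrt(1 - 0.91)
SEM = 7.37 * sqrt(0.09) = 7.37 * 0.3
SEM = 2.211

2.211


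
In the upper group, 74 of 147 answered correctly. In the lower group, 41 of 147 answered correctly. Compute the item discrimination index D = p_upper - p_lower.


p_upper = 74/147 = 0.5034
p_lower = 41/147 = 0.2789
D = 0.5034 - 0.2789 = 0.2245

0.2245


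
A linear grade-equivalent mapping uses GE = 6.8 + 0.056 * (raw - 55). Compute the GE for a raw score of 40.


raw - median = 40 - 55 = -15
slope * diff = 0.056 * -15 = -0.84
GE = 6.8 + -0.84
GE = 5.96

5.96


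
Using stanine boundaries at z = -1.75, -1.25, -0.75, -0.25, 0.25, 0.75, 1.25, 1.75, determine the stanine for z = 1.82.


Stanine boundaries: [-1.75, -1.25, -0.75, -0.25, 0.25, 0.75, 1.25, 1.75]
z = 1.82
Check each boundary:
  z >= -1.75 -> could be stanine 2
  z >= -1.25 -> could be stanine 3
  z >= -0.75 -> could be stanine 4
  z >= -0.25 -> could be stanine 5
  z >= 0.25 -> could be stanine 6
  z >= 0.75 -> could be stanine 7
  z >= 1.25 -> could be stanine 8
  z >= 1.75 -> could be stanine 9
Highest qualifying boundary gives stanine = 9

9


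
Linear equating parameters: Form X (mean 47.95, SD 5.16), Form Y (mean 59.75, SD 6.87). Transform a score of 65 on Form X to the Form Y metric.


slope = SD_Y / SD_X = 6.87 / 5.16 ~ 1.3314
intercept = mean_Y - slope * mean_X = 59.75 - (6.87 / 5.16) * 47.95 ~ -4.0904
Y = slope * X + intercept. To avoid rounding drift from the rounded slope/intercept, evaluate the equivalent form Y = mean_Y + SD_Y * (X - mean_X) / SD_X at full precision:
Y = 59.75 + 6.87 * (65 - 47.95) / 5.16
Y = 59.75 + 6.87 * 17.05 / 5.16
Y = 59.75 + 117.1335 / 5.16
Y = 59.75 + 22.7003
Y = 82.4503

82.4503


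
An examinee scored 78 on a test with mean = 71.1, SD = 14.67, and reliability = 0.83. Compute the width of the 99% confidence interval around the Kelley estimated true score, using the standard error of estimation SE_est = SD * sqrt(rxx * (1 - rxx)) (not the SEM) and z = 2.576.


True score estimate = 0.83*78 + 0.17*71.1 = 76.827
SE_est = SD * sqrt(rxx * (1 - rxx)) = 14.67 * sqrt(0.83 * 0.17) = 14.67 * sqrt(0.1411) = 5.510533
CI = T_est +/- z * SE_est, so width = 2 * z * SE_est = 2 * 2.576 * 5.510533
Width = 28.3903

28.3903


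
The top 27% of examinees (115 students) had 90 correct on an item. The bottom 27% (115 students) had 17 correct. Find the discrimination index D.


p_upper = 90/115 = 0.7826
p_lower = 17/115 = 0.1478
D = 0.7826 - 0.1478 = 0.6348

0.6348


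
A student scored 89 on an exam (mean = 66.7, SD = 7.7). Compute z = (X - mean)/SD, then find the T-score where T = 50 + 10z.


z = (X - mean) / SD = (89 - 66.7) / 7.7
z = 22.3 / 7.7
z = 2.8961
T-score = T = 50 + 10z
Carry z at full precision (z = 22.3 / 7.7) into the conversion:
T-score = 50 + 10 * (22.3 / 7.7) = 50 + 223 / 7.7
T-score = 50 + 28.961
T-score = 78.961

78.961


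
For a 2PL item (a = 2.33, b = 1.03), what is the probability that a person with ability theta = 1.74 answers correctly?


a*(theta - b) = 2.33 * (1.74 - 1.03) = 1.6543
exp(-1.6543) = 0.1912
P = 1 / (1 + 0.1912)
P = 0.8395

0.8395


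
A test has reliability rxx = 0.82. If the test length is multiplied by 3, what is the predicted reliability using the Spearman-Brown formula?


r_new = (n * rxx) / (1 + (n-1) * rxx)
r_new = (3 * 0.82) / (1 + 2 * 0.82)
r_new = 2.46 / 2.64
r_new = 0.9318

0.9318


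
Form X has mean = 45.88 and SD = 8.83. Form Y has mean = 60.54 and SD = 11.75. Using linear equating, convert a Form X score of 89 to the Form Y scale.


slope = SD_Y / SD_X = 11.75 / 8.83 ~ 1.3307
intercept = mean_Y - slope * mean_X = 60.54 - (11.75 / 8.83) * 45.88 ~ -0.5121
Y = slope * X + intercept. To avoid rounding drift from the rounded slope/intercept, evaluate the equivalent form Y = mean_Y + SD_Y * (X - mean_X) / SD_X at full precision:
Y = 60.54 + 11.75 * (89 - 45.88) / 8.83
Y = 60.54 + 11.75 * 43.12 / 8.83
Y = 60.54 + 506.66 / 8.83
Y = 60.54 + 57.3794
Y = 117.9194

117.9194


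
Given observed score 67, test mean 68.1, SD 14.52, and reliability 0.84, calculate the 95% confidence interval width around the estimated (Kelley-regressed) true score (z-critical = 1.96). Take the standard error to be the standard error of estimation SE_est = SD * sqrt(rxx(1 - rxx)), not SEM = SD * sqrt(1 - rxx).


True score estimate = 0.84*67 + 0.16*68.1 = 67.176
SE_est = SD * sqrt(rxx * (1 - rxx)) = 14.52 * sqrt(0.84 * 0.16) = 14.52 * sqrt(0.1344) = 5.32312
CI = T_est +/- z * SE_est, so width = 2 * z * SE_est = 2 * 1.96 * 5.32312
Width = 20.8666

20.8666


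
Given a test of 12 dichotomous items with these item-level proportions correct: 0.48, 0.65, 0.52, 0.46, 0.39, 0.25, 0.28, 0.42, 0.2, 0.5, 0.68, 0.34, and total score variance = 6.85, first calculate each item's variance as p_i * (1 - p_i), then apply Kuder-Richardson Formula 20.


For each item, compute p_i * q_i:
  Item 1: 0.48 * 0.52 = 0.2496
  Item 2: 0.65 * 0.35 = 0.2275
  Item 3: 0.52 * 0.48 = 0.2496
  Item 4: 0.46 * 0.54 = 0.2484
  Item 5: 0.39 * 0.61 = 0.2379
  Item 6: 0.25 * 0.75 = 0.1875
  Item 7: 0.28 * 0.72 = 0.2016
  Item 8: 0.42 * 0.58 = 0.2436
  Item 9: 0.2 * 0.8 = 0.16
  Item 10: 0.5 * 0.5 = 0.25
  Item 11: 0.68 * 0.32 = 0.2176
  Item 12: 0.34 * 0.66 = 0.2244
Sum(p_i * q_i) = 0.2496 + 0.2275 + 0.2496 + 0.2484 + 0.2379 + 0.1875 + 0.2016 + 0.2436 + 0.16 + 0.25 + 0.2176 + 0.2244 = 2.6977
KR-20 = (k/(k-1)) * (1 - Sum(p_i*q_i) / Var_total)
= (12/11) * (1 - 2.6977/6.85)
= 1.0909 * 0.6062
KR-20 = 0.6613

0.6613


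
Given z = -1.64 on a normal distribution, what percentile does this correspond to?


CDF(z) = 0.5 * (1 + erf(z/sqrt(2)))
erf(-1.1597) = -0.899
CDF = 0.0505
Percentile rank = 0.0505 * 100 = 5.05

5.05


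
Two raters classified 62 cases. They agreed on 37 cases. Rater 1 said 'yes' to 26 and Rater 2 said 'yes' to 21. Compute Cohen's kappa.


P_o = 37/62 = 0.596774
P_e = (26*21 + 36*41) / 3844 = 0.526015
kappa = (P_o - P_e) / (1 - P_e)
kappa = (0.596774 - 0.526015) / (1 - 0.526015)
kappa = 0.1493

0.1493


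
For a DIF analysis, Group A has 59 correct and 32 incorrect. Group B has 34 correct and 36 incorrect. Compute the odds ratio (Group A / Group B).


Odds_A = 59/32 = 1.8438
Odds_B = 34/36 = 0.9444
OR = Odds_A / Odds_B = 1.8438 / 0.9444
Exactly, OR = (59 * 36) / (32 * 34) = 2124 / 1088
OR = 1.9522

1.9522


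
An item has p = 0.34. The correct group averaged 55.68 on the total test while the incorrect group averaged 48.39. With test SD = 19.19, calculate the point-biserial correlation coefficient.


q = 1 - p = 0.66
rpb = ((M1 - M0) / SD) * sqrt(p * q)
rpb = ((55.68 - 48.39) / 19.19) * sqrt(0.34 * 0.66)
rpb = 0.18

0.18


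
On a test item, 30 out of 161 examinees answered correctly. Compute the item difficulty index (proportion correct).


Item difficulty p = number correct / total examinees
p = 30 / 161
p = 0.1863

0.1863


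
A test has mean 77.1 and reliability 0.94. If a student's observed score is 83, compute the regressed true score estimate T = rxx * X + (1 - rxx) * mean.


T_est = rxx * X + (1 - rxx) * mean
T_est = 0.94 * 83 + 0.06 * 77.1
T_est = 78.02 + 4.626
T_est = 82.646

82.646


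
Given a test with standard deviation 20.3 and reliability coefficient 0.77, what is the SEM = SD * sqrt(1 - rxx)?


SEM = SD * sqrt(1 - rxx)
SEM = 20.3 * sqrt(1 - 0.77)
SEM = 20.3 * sqrt(0.23) = 20.3 * 0.479583
SEM = 9.7355

9.7355


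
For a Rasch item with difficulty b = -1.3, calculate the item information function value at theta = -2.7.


P = 1/(1+exp(-(-2.7--1.3))) = 0.1978
I = P*(1-P) = 0.1978 * 0.8022
I = 0.1587

0.1587


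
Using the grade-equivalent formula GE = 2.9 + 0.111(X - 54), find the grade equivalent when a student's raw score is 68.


raw - median = 68 - 54 = 14
slope * diff = 0.111 * 14 = 1.554
GE = 2.9 + 1.554
GE = 4.454

4.454


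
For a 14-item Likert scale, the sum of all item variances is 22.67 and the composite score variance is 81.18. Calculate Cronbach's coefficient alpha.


alpha = (k/(k-1)) * (1 - sum(si^2)/s_total^2)
= (14/13) * (1 - 22.67/81.18)
alpha = 0.7762

0.7762


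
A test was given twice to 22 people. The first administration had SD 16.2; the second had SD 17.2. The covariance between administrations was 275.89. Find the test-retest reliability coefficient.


r = cov(X,Y) / (SD_X * SD_Y)
r = 275.89 / (16.2 * 17.2)
r = 275.89 / 278.64
r = 0.9901

0.9901


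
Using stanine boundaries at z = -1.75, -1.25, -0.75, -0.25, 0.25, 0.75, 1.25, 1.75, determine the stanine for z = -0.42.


Stanine boundaries: [-1.75, -1.25, -0.75, -0.25, 0.25, 0.75, 1.25, 1.75]
z = -0.42
Check each boundary:
  z >= -1.75 -> could be stanine 2
  z >= -1.25 -> could be stanine 3
  z >= -0.75 -> could be stanine 4
  z < -0.25
  z < 0.25
  z < 0.75
  z < 1.25
  z < 1.75
Highest qualifying boundary gives stanine = 4

4


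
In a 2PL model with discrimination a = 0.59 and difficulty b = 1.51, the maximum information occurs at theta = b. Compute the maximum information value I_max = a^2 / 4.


For 2PL, max info at theta = b = 1.51
I_max = a^2 / 4 = 0.59^2 / 4
= 0.3481 / 4
I_max = 0.087

0.087


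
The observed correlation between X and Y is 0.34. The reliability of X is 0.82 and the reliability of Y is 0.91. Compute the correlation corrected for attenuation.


r_corrected = rxy / sqrt(rxx * ryy)
= 0.34 / sqrt(0.82 * 0.91)
= 0.34 / sqrt(0.7462)
= 0.34 / 0.863829
r_corrected = 0.3936

0.3936


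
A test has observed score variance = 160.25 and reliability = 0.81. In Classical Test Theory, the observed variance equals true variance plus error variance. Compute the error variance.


var_true = rxx * var_obs = 0.81 * 160.25 = 129.8025
var_error = var_obs - var_true
var_error = 160.25 - 129.8025
var_error = 30.4475

30.4475


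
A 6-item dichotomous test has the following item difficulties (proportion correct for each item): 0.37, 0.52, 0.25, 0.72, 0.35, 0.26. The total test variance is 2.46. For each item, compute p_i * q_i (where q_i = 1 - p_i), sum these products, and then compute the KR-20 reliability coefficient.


For each item, compute p_i * q_i:
  Item 1: 0.37 * 0.63 = 0.2331
  Item 2: 0.52 * 0.48 = 0.2496
  Item 3: 0.25 * 0.75 = 0.1875
  Item 4: 0.72 * 0.28 = 0.2016
  Item 5: 0.35 * 0.65 = 0.2275
  Item 6: 0.26 * 0.74 = 0.1924
Sum(p_i * q_i) = 0.2331 + 0.2496 + 0.1875 + 0.2016 + 0.2275 + 0.1924 = 1.2917
KR-20 = (k/(k-1)) * (1 - Sum(p_i*q_i) / Var_total)
= (6/5) * (1 - 1.2917/2.46)
= 1.2 * 0.4749
KR-20 = 0.5699

0.5699


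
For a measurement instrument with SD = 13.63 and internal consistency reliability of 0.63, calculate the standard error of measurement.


SEM = SD * sqrt(1 - rxx)
SEM = 13.63 * sqrt(1 - 0.63)
SEM = 13.63 * sqrt(0.37) = 13.63 * 0.608276
SEM = 8.2908

8.2908


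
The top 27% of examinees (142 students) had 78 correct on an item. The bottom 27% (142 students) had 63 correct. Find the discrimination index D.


p_upper = 78/142 = 0.5493
p_lower = 63/142 = 0.4437
D = 0.5493 - 0.4437 = 0.1056

0.1056


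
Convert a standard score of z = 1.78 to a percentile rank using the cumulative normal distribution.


CDF(z) = 0.5 * (1 + erf(z/sqrt(2)))
erf(1.2587) = 0.9249
CDF = 0.9625
Percentile rank = 0.9625 * 100 = 96.25

96.25


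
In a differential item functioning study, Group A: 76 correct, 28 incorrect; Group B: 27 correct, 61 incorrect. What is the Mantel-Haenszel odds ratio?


Odds_A = 76/28 = 2.7143
Odds_B = 27/61 = 0.4426
OR = Odds_A / Odds_B = 2.7143 / 0.4426
Exactly, OR = (76 * 61) / (28 * 27) = 4636 / 756
OR = 6.1323

6.1323


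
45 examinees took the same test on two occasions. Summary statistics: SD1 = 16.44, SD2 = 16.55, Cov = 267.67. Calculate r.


r = cov(X,Y) / (SD_X * SD_Y)
r = 267.67 / (16.44 * 16.55)
r = 267.67 / 272.082
r = 0.9838

0.9838


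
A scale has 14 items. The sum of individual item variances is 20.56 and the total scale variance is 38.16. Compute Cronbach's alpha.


alpha = (k/(k-1)) * (1 - sum(si^2)/s_total^2)
= (14/13) * (1 - 20.56/38.16)
alpha = 0.4967

0.4967


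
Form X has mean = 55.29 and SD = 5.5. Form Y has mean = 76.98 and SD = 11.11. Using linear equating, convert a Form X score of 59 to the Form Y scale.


slope = SD_Y / SD_X = 11.11 / 5.5 ~ 2.02
intercept = mean_Y - slope * mean_X = 76.98 - (11.11 / 5.5) * 55.29 ~ -34.7058
Y = slope * X + intercept. To avoid rounding drift from the rounded slope/intercept, evaluate the equivalent form Y = mean_Y + SD_Y * (X - mean_X) / SD_X at full precision:
Y = 76.98 + 11.11 * (59 - 55.29) / 5.5
Y = 76.98 + 11.11 * 3.71 / 5.5
Y = 76.98 + 41.2181 / 5.5
Y = 76.98 + 7.4942
Y = 84.4742

84.4742


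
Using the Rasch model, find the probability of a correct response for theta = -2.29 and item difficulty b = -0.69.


theta - b = -2.29 - -0.69 = -1.6
exp(-(theta - b)) = exp(1.6) = 4.953
P = 1 / (1 + 4.953)
P = 0.168

0.168


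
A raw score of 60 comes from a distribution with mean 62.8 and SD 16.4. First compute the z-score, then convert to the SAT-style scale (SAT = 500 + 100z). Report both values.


z = (X - mean) / SD = (60 - 62.8) / 16.4
z = -2.8 / 16.4
z = -0.1707
SAT-scale = SAT = 500 + 100z
Carry z at full precision (z = -2.8 / 16.4) into the conversion:
SAT-scale = 500 + 100 * (-2.8 / 16.4) = 500 + -280 / 16.4
SAT-scale = 500 + -17.0732
SAT-scale = 482.9268

482.9268
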